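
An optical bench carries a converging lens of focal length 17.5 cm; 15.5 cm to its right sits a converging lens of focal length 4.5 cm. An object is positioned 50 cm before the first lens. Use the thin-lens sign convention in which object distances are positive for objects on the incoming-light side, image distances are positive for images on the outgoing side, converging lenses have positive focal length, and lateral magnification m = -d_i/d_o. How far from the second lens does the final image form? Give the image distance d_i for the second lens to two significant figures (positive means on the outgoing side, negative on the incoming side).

Lens 1: 1/d_i1 = 1/f_1 - 1/d_o1 = 1/17.5 - 1/50 = 0.03714 cm^-1, so d_i1 = 26.923 cm.
Since 26.923 cm > 15.5 cm, the first image lies past the second lens and serves as a virtual object: d_o2 = L - d_i1 = -11.423 cm.
Lens 2: 1/d_i2 = 1/f_2 - 1/d_o2 = 1/4.5 - 1/(-11.423) = 0.30976 cm^-1, so d_i2 = 3.228 cm.

3.2 cm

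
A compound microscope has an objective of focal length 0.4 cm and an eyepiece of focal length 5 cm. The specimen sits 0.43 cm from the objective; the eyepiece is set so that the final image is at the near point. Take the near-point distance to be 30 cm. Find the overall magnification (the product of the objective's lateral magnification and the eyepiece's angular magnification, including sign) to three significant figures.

Objective: 1/d_i = 1/f_obj - 1/d_o = 1/0.4 - 1/0.43 = 0.17442 cm^-1, so d_i = 5.733 cm.
m_obj = -d_i/d_o = -5.733/0.43 = -13.333.
Eyepiece angular magnification (image at near point): M_eye = 1 + D/f_e = 1 + 30/5 = 7.000.
Overall M = m_obj x M_eye = (-13.333)(7.000) = -93.33.

-93.3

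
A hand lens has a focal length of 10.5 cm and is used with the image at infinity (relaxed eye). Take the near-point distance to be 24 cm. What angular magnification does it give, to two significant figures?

M = D/f = 24/10.5 = 2.286.

2.3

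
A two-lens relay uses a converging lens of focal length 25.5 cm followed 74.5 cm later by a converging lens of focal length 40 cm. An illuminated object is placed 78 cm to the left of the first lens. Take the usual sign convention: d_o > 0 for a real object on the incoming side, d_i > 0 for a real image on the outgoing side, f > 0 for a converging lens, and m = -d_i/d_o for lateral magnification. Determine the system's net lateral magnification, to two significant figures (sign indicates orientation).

-5.7

Lens 1: 1/d_i1 = 1/f_1 - 1/d_o1 = 1/25.5 - 1/78 = 0.02640 cm^-1, so d_i1 = 37.886 cm.
m_1 = -(37.886)/78 = -0.4857.
That image sits 36.614 cm in front of the second lens, so d_o2 = 36.614 cm.
Lens 2: 1/d_i2 = 1/f_2 - 1/d_o2 = 1/40 - 1/(36.614) = -0.00231 cm^-1, so d_i2 = -432.574 cm.
m_2 = -(-432.574)/(36.614) = 11.8143.
The system's lateral magnification is m_1 m_2 = (-0.4857)(11.8143) = -5.7384.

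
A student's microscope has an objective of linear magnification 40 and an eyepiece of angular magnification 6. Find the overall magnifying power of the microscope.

240

The overall magnification of a compound microscope is the product of the objective and eyepiece magnifications:
M = M_obj x M_eye = 40 x 6 = 240.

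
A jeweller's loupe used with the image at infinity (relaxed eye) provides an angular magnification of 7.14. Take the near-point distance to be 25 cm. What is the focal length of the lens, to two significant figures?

For the image at infinity, M = D/f.
f = D/M = 25/7.14 = 3.501 cm.

3.5 cm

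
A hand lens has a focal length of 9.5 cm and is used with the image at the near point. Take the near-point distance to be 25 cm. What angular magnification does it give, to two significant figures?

3.6

M = 1 + D/f = 1 + 25/9.5 = 3.632.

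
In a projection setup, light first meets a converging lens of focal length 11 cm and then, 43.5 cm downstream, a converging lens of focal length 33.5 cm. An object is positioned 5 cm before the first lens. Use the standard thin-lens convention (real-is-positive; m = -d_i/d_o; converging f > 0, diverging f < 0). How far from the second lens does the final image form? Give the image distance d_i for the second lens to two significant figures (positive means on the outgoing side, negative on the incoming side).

Applying the thin-lens equation to the first lens, 1/11 = 1/5 + 1/d_i1, which gives d_i1 = -9.167 cm.
With d_i1 < 0 the first image is virtual and lies on the object side; the object distance for lens 2 is d_o2 = 43.5 - (-9.167) = 52.667 cm.
Applying the thin-lens equation again with f_2 = 33.5 cm and d_o2 = 52.667 cm gives d_i2 = 92.052 cm.

92 cm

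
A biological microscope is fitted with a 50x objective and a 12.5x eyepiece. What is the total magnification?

The overall magnification of a compound microscope is the product of the objective and eyepiece magnifications:
M = M_obj x M_eye = 50 x 12.5 = 625.

625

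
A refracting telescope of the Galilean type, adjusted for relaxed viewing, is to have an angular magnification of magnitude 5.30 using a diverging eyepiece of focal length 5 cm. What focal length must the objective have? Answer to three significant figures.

|M| = f_obj/|f_eye|, so f_obj = |M| x |f_eye| = 5.3 x 5 = 26.500 cm.

26.5 cm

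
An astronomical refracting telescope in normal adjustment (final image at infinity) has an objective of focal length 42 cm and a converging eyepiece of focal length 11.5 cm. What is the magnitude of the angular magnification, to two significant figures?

|M| = f_obj/|f_eye| = 42/11.5 = 3.652.

3.7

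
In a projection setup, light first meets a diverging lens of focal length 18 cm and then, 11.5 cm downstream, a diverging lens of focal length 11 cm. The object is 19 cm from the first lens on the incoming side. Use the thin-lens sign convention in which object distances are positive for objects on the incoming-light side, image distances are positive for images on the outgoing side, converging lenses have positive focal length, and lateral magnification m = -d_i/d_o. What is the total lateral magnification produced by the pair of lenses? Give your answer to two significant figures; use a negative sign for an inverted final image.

0.17

First lens: d_i1 = 1/(1/(-18) - 1/19) = -9.243 cm.
m_1 = -(-9.243)/19 = 0.4865.
The intermediate image is virtual, 9.243 cm to the left of lens 1, so d_o2 = L - d_i1 = 11.5 - (-9.243) = 20.743 cm.
Second lens: d_i2 = 1/(1/(-11) - 1/(20.743)) = -7.188 cm.
m_2 = -(-7.188)/(20.743) = 0.3465.
Overall magnification: m = m_1 m_2 = 0.1686.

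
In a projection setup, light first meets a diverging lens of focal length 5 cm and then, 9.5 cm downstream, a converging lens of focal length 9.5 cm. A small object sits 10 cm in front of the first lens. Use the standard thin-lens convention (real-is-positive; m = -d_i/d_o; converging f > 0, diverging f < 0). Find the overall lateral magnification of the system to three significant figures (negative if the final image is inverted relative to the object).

First lens: d_i1 = 1/(1/(-5) - 1/10) = -3.333 cm.
m_1 = -(-3.333)/10 = 0.3333.
The intermediate image is virtual, 3.333 cm to the left of lens 1, so d_o2 = L - d_i1 = 9.5 - (-3.333) = 12.833 cm.
Second lens: d_i2 = 1/(1/9.5 - 1/(12.833)) = 36.575 cm.
m_2 = -(36.575)/(12.833) = -2.8500.
Overall magnification: m = m_1 m_2 = -0.9500.

-0.950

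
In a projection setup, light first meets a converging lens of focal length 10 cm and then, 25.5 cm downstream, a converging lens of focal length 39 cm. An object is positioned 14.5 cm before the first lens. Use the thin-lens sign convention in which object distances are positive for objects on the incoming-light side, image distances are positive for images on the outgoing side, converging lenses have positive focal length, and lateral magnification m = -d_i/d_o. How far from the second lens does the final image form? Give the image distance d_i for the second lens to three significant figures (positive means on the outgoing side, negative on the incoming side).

Lens 1: 1/d_i1 = 1/f_1 - 1/d_o1 = 1/10 - 1/14.5 = 0.03103 cm^-1, so d_i1 = 32.222 cm.
Since 32.222 cm > 25.5 cm, the first image lies past the second lens and serves as a virtual object: d_o2 = L - d_i1 = -6.722 cm.
Lens 2: 1/d_i2 = 1/f_2 - 1/d_o2 = 1/39 - 1/(-6.722) = 0.17440 cm^-1, so d_i2 = 5.734 cm.

5.73 cm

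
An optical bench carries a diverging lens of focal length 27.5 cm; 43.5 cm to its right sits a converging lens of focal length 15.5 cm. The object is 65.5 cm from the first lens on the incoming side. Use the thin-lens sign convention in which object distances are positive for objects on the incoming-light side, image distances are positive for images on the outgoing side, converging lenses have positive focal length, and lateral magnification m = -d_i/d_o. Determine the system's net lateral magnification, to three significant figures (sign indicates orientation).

Lens 1: 1/d_i1 = 1/f_1 - 1/d_o1 = 1/(-27.5) - 1/65.5 = -0.05163 cm^-1, so d_i1 = -19.368 cm.
m_1 = -(-19.368)/65.5 = 0.2957.
With d_i1 < 0 the first image is virtual and lies on the object side; the object distance for lens 2 is d_o2 = 43.5 - (-19.368) = 62.868 cm.
Lens 2: 1/d_i2 = 1/f_2 - 1/d_o2 = 1/15.5 - 1/(62.868) = 0.04861 cm^-1, so d_i2 = 20.572 cm.
m_2 = -(20.572)/(62.868) = -0.3272.
Overall magnification: m = m_1 m_2 = -0.0968.

-0.0968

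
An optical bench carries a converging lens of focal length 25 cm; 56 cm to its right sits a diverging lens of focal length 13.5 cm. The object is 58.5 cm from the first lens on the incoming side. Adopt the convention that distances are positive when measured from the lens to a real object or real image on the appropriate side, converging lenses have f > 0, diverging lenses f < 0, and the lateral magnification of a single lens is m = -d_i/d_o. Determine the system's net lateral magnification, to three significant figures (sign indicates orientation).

-0.390

Applying the thin-lens equation to the first lens, 1/25 = 1/58.5 + 1/d_i1, which gives d_i1 = 43.657 cm.
Its lateral magnification is m_1 = -d_i1/d_o1 = -(43.657)/58.5 = -0.7463.
Object distance for lens 2: d_o2 = 56 - 43.657 = 12.343 cm.
Applying the thin-lens equation again with f_2 = -13.5 cm and d_o2 = 12.343 cm gives d_i2 = -6.448 cm.
m_2 = -(-6.448)/(12.343) = 0.5224.
Overall magnification: m = m_1 m_2 = -0.3898.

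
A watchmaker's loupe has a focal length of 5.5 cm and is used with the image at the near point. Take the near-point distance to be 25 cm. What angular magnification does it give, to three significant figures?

M = 1 + D/f = 1 + 25/5.5 = 5.545.

5.55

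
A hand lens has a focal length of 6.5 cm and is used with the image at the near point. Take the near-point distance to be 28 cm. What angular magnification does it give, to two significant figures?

M = 1 + D/f = 1 + 28/6.5 = 5.308.

5.3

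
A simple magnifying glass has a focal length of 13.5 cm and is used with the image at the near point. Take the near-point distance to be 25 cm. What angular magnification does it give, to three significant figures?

2.85

M = 1 + D/f = 1 + 25/13.5 = 2.852.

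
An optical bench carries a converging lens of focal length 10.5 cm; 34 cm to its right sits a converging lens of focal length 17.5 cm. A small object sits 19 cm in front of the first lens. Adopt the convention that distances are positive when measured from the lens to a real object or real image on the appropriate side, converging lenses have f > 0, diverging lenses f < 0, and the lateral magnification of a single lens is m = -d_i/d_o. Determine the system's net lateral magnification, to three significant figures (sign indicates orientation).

-3.10

Applying the thin-lens equation to the first lens, 1/10.5 = 1/19 + 1/d_i1, which gives d_i1 = 23.471 cm.
Its lateral magnification is m_1 = -d_i1/d_o1 = -(23.471)/19 = -1.2353.
The intermediate image is 23.471 cm to the right of lens 1, so d_o2 = L - d_i1 = 34 - 23.471 = 10.529 cm.
Applying the thin-lens equation again with f_2 = 17.5 cm and d_o2 = 10.529 cm gives d_i2 = -26.435 cm.
m_2 = -(-26.435)/(10.529) = 2.5105.
Total m = m_1 x m_2 = (-1.2353)(2.5105) = -3.1013.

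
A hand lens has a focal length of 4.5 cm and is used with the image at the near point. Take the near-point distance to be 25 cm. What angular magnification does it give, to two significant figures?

M = 1 + D/f = 1 + 25/4.5 = 6.556.

6.6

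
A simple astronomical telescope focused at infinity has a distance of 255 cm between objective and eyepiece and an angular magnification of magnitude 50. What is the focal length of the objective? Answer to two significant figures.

In normal adjustment the tube length equals f_obj + f_eye and |M| = f_obj/f_eye.
So f_obj = 50 f_eye and 50 f_eye + f_eye = 255 cm, giving f_eye = 255/51 = 5.000 cm and f_obj = 250.000 cm.

250 cm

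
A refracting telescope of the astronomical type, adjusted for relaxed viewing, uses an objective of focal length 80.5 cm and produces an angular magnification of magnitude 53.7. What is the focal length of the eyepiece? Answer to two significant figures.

|M| = f_obj/f_eye, so f_eye = f_obj/|M| = 80.5/53.7 = 1.499 cm.

1.5 cm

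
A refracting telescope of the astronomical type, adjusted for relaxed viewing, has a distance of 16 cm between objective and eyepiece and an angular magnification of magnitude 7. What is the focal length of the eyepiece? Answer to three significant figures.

In normal adjustment the tube length equals f_obj + f_eye and |M| = f_obj/f_eye.
So f_obj = 7 f_eye and 7 f_eye + f_eye = 16 cm, giving f_eye = 16/8 = 2.000 cm and f_obj = 14.000 cm.

2.00 cm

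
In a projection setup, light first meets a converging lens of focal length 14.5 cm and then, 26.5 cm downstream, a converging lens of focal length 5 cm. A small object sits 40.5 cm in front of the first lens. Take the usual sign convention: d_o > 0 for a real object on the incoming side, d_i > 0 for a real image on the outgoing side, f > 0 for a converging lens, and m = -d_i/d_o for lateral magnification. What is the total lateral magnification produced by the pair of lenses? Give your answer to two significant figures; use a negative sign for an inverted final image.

Applying the thin-lens equation to the first lens, 1/14.5 = 1/40.5 + 1/d_i1, which gives d_i1 = 22.587 cm.
Its lateral magnification is m_1 = -d_i1/d_o1 = -(22.587)/40.5 = -0.5577.
Object distance for lens 2: d_o2 = 26.5 - 22.587 = 3.913 cm.
Applying the thin-lens equation again with f_2 = 5 cm and d_o2 = 3.913 cm gives d_i2 = -18.009 cm.
m_2 = -(-18.009)/(3.913) = 4.6018.
Total m = m_1 x m_2 = (-0.5577)(4.6018) = -2.5664.

-2.6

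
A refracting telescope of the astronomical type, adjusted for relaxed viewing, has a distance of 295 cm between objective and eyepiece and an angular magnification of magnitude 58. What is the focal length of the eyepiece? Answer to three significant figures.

5.00 cm

In normal adjustment the tube length equals f_obj + f_eye and |M| = f_obj/f_eye.
So f_obj = 58 f_eye and 58 f_eye + f_eye = 295 cm, giving f_eye = 295/59 = 5.000 cm and f_obj = 290.000 cm.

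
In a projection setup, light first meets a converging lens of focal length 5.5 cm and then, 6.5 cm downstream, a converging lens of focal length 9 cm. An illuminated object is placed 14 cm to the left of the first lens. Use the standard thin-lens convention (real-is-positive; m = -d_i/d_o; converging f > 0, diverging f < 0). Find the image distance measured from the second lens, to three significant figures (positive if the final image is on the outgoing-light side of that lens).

First lens: d_i1 = 1/(1/5.5 - 1/14) = 9.059 cm.
This image would form 9.059 cm past lens 1, i.e. 2.559 cm beyond lens 2, so it is a virtual object for lens 2: d_o2 = 6.5 - 9.059 = -2.559 cm.
Second lens: d_i2 = 1/(1/9 - 1/(-2.559)) = 1.992 cm.

1.99 cm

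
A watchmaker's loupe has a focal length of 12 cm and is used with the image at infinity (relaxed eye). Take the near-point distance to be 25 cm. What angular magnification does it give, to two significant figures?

M = D/f = 25/12 = 2.083.

2.1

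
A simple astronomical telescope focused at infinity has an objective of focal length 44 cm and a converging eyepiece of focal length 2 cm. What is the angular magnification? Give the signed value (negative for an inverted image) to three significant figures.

-22.0

M = -f_obj/f_eye = -44/(2) = -22.000.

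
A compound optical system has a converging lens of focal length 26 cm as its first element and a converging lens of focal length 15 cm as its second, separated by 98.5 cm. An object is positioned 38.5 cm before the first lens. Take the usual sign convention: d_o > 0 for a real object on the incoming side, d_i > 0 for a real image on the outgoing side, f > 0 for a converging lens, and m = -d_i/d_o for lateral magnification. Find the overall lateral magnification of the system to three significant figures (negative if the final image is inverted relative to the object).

Applying the thin-lens equation to the first lens, 1/26 = 1/38.5 + 1/d_i1, which gives d_i1 = 80.080 cm.
Its lateral magnification is m_1 = -d_i1/d_o1 = -(80.080)/38.5 = -2.0800.
That image sits 18.420 cm in front of the second lens, so d_o2 = 18.420 cm.
Applying the thin-lens equation again with f_2 = 15 cm and d_o2 = 18.420 cm gives d_i2 = 80.789 cm.
m_2 = -(80.789)/(18.420) = -4.3860.
Overall magnification: m = m_1 m_2 = 9.1228.

9.12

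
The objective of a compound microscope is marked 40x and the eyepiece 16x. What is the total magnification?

The overall magnification of a compound microscope is the product of the objective and eyepiece magnifications:
M = M_obj x M_eye = 40 x 16 = 640.

640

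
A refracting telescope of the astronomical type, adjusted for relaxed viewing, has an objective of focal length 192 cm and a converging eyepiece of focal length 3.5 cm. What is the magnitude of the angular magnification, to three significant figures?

|M| = f_obj/|f_eye| = 192/3.5 = 54.857.

54.9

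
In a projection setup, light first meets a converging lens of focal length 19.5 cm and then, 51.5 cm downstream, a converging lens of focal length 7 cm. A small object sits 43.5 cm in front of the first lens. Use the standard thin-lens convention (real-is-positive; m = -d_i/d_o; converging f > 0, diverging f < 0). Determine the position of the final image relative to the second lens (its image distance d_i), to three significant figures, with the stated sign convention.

First lens: d_i1 = 1/(1/19.5 - 1/43.5) = 35.344 cm.
The intermediate image is 35.344 cm to the right of lens 1, so d_o2 = L - d_i1 = 51.5 - 35.344 = 16.156 cm.
Second lens: d_i2 = 1/(1/7 - 1/(16.156)) = 12.352 cm.

12.4 cm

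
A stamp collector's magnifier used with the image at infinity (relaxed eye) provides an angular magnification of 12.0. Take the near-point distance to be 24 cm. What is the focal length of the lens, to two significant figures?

For the image at infinity, M = D/f.
f = D/M = 24/12.0 = 2.000 cm.

2.0 cm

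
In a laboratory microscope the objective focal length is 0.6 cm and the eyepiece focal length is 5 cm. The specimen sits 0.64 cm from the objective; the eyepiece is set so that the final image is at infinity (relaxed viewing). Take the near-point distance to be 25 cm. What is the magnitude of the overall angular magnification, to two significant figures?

75

Objective: 1/d_i = 1/f_obj - 1/d_o = 1/0.6 - 1/0.64 = 0.10417 cm^-1, so d_i = 9.600 cm.
m_obj = -d_i/d_o = -9.600/0.64 = -15.000.
Eyepiece angular magnification (image at infinity): M_eye = D/f_e = 25/5 = 5.000.
Overall M = m_obj x M_eye = (-15.000)(5.000) = -75.00.
|M| = 75.00.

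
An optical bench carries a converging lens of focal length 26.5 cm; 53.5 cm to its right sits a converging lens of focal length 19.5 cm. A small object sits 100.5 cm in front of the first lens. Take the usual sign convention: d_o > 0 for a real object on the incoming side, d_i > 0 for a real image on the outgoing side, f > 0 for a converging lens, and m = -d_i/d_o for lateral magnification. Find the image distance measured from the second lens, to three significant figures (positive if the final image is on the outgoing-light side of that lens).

First lens: d_i1 = 1/(1/26.5 - 1/100.5) = 35.990 cm.
Object distance for lens 2: d_o2 = 53.5 - 35.990 = 17.510 cm.
Second lens: d_i2 = 1/(1/19.5 - 1/(17.510)) = -171.593 cm.

-172 cm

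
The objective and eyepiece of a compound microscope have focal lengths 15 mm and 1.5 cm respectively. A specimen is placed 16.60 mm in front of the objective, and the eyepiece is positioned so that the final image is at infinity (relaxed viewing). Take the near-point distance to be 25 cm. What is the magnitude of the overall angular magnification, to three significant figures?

156

Convert to cm: f_obj = 15 mm = 1.5 cm; d_o = 16.60 mm = 1.66 cm.
Objective: 1/d_i = 1/f_obj - 1/d_o = 1/1.5 - 1/1.66 = 0.06426 cm^-1, so d_i = 15.563 cm.
m_obj = -d_i/d_o = -15.563/1.66 = -9.375.
Eyepiece angular magnification (image at infinity): M_eye = D/f_e = 25/1.5 = 16.667.
Overall M = m_obj x M_eye = (-9.375)(16.667) = -156.25.
|M| = 156.25.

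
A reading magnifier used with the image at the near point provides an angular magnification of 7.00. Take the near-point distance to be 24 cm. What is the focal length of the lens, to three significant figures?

4.00 cm

For the image at the near point, M = 1 + D/f.
f = D/(M - 1) = 24/(7.0 - 1) = 4.000 cm.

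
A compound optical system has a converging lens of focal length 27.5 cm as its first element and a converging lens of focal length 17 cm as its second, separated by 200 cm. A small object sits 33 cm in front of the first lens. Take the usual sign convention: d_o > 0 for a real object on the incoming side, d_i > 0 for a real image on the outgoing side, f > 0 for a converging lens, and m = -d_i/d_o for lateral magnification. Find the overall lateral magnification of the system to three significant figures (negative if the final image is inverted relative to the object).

4.72

Lens 1: 1/d_i1 = 1/f_1 - 1/d_o1 = 1/27.5 - 1/33 = 0.00606 cm^-1, so d_i1 = 165.000 cm.
m_1 = -(165.000)/33 = -5.0000.
Object distance for lens 2: d_o2 = 200 - 165.000 = 35.000 cm.
Lens 2: 1/d_i2 = 1/f_2 - 1/d_o2 = 1/17 - 1/(35.000) = 0.03025 cm^-1, so d_i2 = 33.056 cm.
m_2 = -(33.056)/(35.000) = -0.9444.
Total m = m_1 x m_2 = (-5.0000)(-0.9444) = 4.7222.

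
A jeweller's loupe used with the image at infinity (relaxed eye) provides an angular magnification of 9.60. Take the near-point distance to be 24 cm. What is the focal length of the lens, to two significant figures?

2.5 cm

For the image at infinity, M = D/f.
f = D/M = 24/9.6 = 2.500 cm.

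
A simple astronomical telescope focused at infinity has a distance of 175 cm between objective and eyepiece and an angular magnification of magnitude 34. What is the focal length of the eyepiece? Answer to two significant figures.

In normal adjustment the tube length equals f_obj + f_eye and |M| = f_obj/f_eye.
So f_obj = 34 f_eye and 34 f_eye + f_eye = 175 cm, giving f_eye = 175/35 = 5.000 cm and f_obj = 170.000 cm.

5.0 cm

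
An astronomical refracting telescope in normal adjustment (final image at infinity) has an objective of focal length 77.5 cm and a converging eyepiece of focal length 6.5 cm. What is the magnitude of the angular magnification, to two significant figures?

|M| = f_obj/|f_eye| = 77.5/6.5 = 11.923.

12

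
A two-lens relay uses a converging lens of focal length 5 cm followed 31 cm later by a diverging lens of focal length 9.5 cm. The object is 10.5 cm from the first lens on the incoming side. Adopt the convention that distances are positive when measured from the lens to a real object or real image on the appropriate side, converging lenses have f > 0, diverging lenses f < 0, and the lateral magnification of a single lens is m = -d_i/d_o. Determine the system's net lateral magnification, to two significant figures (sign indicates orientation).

-0.28

Applying the thin-lens equation to the first lens, 1/5 = 1/10.5 + 1/d_i1, which gives d_i1 = 9.545 cm.
Its lateral magnification is m_1 = -d_i1/d_o1 = -(9.545)/10.5 = -0.9091.
The intermediate image is 9.545 cm to the right of lens 1, so d_o2 = L - d_i1 = 31 - 9.545 = 21.455 cm.
Applying the thin-lens equation again with f_2 = -9.5 cm and d_o2 = 21.455 cm gives d_i2 = -6.584 cm.
m_2 = -(-6.584)/(21.455) = 0.3069.
Total m = m_1 x m_2 = (-0.9091)(0.3069) = -0.2790.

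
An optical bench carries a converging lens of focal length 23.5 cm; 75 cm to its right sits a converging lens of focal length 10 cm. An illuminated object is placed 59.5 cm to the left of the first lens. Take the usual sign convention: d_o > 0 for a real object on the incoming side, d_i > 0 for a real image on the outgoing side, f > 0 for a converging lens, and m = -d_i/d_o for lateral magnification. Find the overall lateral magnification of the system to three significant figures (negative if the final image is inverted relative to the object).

0.250

Applying the thin-lens equation to the first lens, 1/23.5 = 1/59.5 + 1/d_i1, which gives d_i1 = 38.840 cm.
Its lateral magnification is m_1 = -d_i1/d_o1 = -(38.840)/59.5 = -0.6528.
That image sits 36.160 cm in front of the second lens, so d_o2 = 36.160 cm.
Applying the thin-lens equation again with f_2 = 10 cm and d_o2 = 36.160 cm gives d_i2 = 13.823 cm.
m_2 = -(13.823)/(36.160) = -0.3823.
Overall magnification: m = m_1 m_2 = 0.2495.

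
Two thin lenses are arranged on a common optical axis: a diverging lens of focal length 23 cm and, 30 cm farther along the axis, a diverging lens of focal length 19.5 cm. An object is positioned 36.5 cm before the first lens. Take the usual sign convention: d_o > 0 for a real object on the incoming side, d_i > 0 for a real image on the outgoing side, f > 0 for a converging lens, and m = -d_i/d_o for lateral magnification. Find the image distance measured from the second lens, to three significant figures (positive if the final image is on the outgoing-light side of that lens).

First lens: d_i1 = 1/(1/(-23) - 1/36.5) = -14.109 cm.
The intermediate image is virtual, 14.109 cm to the left of lens 1, so d_o2 = L - d_i1 = 30 - (-14.109) = 44.109 cm.
Second lens: d_i2 = 1/(1/(-19.5) - 1/(44.109)) = -13.522 cm.

-13.5 cm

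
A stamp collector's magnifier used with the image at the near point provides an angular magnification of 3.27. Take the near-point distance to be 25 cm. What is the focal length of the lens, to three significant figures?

For the image at the near point, M = 1 + D/f.
f = D/(M - 1) = 25/(3.27 - 1) = 11.013 cm.

11.0 cm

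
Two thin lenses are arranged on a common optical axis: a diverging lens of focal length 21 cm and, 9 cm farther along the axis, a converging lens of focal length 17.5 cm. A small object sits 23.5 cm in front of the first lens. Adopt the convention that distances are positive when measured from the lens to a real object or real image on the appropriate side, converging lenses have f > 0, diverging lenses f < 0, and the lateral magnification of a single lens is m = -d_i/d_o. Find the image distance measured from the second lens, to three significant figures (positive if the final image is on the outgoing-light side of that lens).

First lens: d_i1 = 1/(1/(-21) - 1/23.5) = -11.090 cm.
The intermediate image is virtual, 11.090 cm to the left of lens 1, so d_o2 = L - d_i1 = 9 - (-11.090) = 20.090 cm.
Second lens: d_i2 = 1/(1/17.5 - 1/(20.090)) = 135.748 cm.

136 cm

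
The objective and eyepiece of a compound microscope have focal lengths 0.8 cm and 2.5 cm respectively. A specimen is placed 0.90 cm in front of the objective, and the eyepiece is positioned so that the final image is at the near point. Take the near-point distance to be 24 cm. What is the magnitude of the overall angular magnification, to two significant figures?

Objective: 1/d_i = 1/f_obj - 1/d_o = 1/0.8 - 1/0.90 = 0.13889 cm^-1, so d_i = 7.200 cm.
m_obj = -d_i/d_o = -7.200/0.90 = -8.000.
Eyepiece angular magnification (image at near point): M_eye = 1 + D/f_e = 1 + 24/2.5 = 10.600.
Overall M = m_obj x M_eye = (-8.000)(10.600) = -84.80.
|M| = 84.80.

85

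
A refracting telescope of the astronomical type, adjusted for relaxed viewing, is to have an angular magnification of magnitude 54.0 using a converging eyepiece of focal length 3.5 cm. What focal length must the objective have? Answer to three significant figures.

|M| = f_obj/|f_eye|, so f_obj = |M| x |f_eye| = 54.0 x 3.5 = 189.000 cm.

189 cm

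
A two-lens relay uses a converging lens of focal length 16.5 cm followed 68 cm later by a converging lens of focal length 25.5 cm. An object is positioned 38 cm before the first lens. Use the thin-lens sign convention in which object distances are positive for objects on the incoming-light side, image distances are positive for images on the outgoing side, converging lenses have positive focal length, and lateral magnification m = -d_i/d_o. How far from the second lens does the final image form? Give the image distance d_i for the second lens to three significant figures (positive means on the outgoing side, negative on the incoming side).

74.3 cm

Lens 1: 1/d_i1 = 1/f_1 - 1/d_o1 = 1/16.5 - 1/38 = 0.03429 cm^-1, so d_i1 = 29.163 cm.
The intermediate image is 29.163 cm to the right of lens 1, so d_o2 = L - d_i1 = 68 - 29.163 = 38.837 cm.
Lens 2: 1/d_i2 = 1/f_2 - 1/d_o2 = 1/25.5 - 1/(38.837) = 0.01347 cm^-1, so d_i2 = 74.255 cm.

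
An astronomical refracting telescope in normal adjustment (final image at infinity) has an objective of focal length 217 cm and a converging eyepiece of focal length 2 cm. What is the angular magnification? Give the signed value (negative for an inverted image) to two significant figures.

M = -f_obj/f_eye = -217/(2) = -108.500.

-110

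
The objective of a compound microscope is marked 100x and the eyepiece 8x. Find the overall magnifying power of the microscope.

800

The overall magnification of a compound microscope is the product of the objective and eyepiece magnifications:
M = M_obj x M_eye = 100 x 8 = 800.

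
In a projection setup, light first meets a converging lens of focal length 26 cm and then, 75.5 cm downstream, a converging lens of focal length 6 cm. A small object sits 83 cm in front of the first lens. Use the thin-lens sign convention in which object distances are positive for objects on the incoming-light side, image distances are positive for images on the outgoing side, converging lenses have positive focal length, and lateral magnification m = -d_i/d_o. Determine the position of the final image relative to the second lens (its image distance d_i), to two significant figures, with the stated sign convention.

7.1 cm

First lens: d_i1 = 1/(1/26 - 1/83) = 37.860 cm.
That image sits 37.640 cm in front of the second lens, so d_o2 = 37.640 cm.
Second lens: d_i2 = 1/(1/6 - 1/(37.640)) = 7.138 cm.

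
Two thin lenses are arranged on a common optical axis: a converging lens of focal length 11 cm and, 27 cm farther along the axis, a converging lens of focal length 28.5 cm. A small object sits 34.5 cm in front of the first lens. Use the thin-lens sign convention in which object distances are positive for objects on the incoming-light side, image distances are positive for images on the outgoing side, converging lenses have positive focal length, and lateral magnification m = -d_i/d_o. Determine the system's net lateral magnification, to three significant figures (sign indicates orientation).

-0.756

Applying the thin-lens equation to the first lens, 1/11 = 1/34.5 + 1/d_i1, which gives d_i1 = 16.149 cm.
Its lateral magnification is m_1 = -d_i1/d_o1 = -(16.149)/34.5 = -0.4681.
The intermediate image is 16.149 cm to the right of lens 1, so d_o2 = L - d_i1 = 27 - 16.149 = 10.851 cm.
Applying the thin-lens equation again with f_2 = 28.5 cm and d_o2 = 10.851 cm gives d_i2 = -17.523 cm.
m_2 = -(-17.523)/(10.851) = 1.6148.
The system's lateral magnification is m_1 m_2 = (-0.4681)(1.6148) = -0.7559.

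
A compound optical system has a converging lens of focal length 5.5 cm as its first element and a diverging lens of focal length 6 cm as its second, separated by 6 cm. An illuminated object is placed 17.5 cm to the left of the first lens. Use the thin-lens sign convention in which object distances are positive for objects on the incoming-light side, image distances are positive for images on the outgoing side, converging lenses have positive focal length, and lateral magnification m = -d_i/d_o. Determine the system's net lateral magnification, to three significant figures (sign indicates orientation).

-0.691

Applying the thin-lens equation to the first lens, 1/5.5 = 1/17.5 + 1/d_i1, which gives d_i1 = 8.021 cm.
Its lateral magnification is m_1 = -d_i1/d_o1 = -(8.021)/17.5 = -0.4583.
This image would form 8.021 cm past lens 1, i.e. 2.021 cm beyond lens 2, so it is a virtual object for lens 2: d_o2 = 6 - 8.021 = -2.021 cm.
Applying the thin-lens equation again with f_2 = -6 cm and d_o2 = -2.021 cm gives d_i2 = 3.047 cm.
m_2 = -(3.047)/(-2.021) = 1.5079.
The system's lateral magnification is m_1 m_2 = (-0.4583)(1.5079) = -0.6911.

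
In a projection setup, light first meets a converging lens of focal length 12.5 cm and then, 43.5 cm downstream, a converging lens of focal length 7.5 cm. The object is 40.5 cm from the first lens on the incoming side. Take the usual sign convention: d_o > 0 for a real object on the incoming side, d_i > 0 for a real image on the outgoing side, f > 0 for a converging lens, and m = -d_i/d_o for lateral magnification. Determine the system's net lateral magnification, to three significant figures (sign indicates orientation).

0.187

Lens 1: 1/d_i1 = 1/f_1 - 1/d_o1 = 1/12.5 - 1/40.5 = 0.05531 cm^-1, so d_i1 = 18.080 cm.
m_1 = -(18.080)/40.5 = -0.4464.
The intermediate image is 18.080 cm to the right of lens 1, so d_o2 = L - d_i1 = 43.5 - 18.080 = 25.420 cm.
Lens 2: 1/d_i2 = 1/f_2 - 1/d_o2 = 1/7.5 - 1/(25.420) = 0.09399 cm^-1, so d_i2 = 10.639 cm.
m_2 = -(10.639)/(25.420) = -0.4185.
The system's lateral magnification is m_1 m_2 = (-0.4464)(-0.4185) = 0.1868.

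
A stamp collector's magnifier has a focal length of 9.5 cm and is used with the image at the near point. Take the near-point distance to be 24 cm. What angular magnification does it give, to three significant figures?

M = 1 + D/f = 1 + 24/9.5 = 3.526.

3.53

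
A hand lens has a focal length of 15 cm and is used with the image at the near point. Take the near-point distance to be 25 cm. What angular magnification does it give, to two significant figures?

M = 1 + D/f = 1 + 25/15 = 2.667.

2.7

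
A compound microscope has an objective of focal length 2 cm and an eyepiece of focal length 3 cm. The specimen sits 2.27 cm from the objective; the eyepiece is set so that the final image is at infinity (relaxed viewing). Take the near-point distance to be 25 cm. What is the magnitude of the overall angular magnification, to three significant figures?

Objective: 1/d_i = 1/f_obj - 1/d_o = 1/2 - 1/2.27 = 0.05947 cm^-1, so d_i = 16.815 cm.
m_obj = -d_i/d_o = -16.815/2.27 = -7.407.
Eyepiece angular magnification (image at infinity): M_eye = D/f_e = 25/3 = 8.333.
Overall M = m_obj x M_eye = (-7.407)(8.333) = -61.73.
|M| = 61.73.

61.7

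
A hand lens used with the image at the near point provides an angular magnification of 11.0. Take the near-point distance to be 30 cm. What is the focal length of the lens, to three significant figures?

3.00 cm

For the image at the near point, M = 1 + D/f.
f = D/(M - 1) = 30/(11.0 - 1) = 3.000 cm.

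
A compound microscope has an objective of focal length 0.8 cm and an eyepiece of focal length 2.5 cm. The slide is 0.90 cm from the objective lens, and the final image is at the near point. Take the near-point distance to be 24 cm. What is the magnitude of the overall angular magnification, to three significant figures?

Objective: 1/d_i = 1/f_obj - 1/d_o = 1/0.8 - 1/0.90 = 0.13889 cm^-1, so d_i = 7.200 cm.
m_obj = -d_i/d_o = -7.200/0.90 = -8.000.
Eyepiece angular magnification (image at near point): M_eye = 1 + D/f_e = 1 + 24/2.5 = 10.600.
Overall M = m_obj x M_eye = (-8.000)(10.600) = -84.80.
|M| = 84.80.

84.8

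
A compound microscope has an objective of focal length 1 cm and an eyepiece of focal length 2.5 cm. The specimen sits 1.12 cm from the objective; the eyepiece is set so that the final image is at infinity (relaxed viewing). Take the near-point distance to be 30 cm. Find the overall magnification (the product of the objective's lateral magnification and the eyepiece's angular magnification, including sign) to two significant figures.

-100

Objective: 1/d_i = 1/f_obj - 1/d_o = 1/1 - 1/1.12 = 0.10714 cm^-1, so d_i = 9.333 cm.
m_obj = -d_i/d_o = -9.333/1.12 = -8.333.
Eyepiece angular magnification (image at infinity): M_eye = D/f_e = 30/2.5 = 12.000.
Overall M = m_obj x M_eye = (-8.333)(12.000) = -100.00.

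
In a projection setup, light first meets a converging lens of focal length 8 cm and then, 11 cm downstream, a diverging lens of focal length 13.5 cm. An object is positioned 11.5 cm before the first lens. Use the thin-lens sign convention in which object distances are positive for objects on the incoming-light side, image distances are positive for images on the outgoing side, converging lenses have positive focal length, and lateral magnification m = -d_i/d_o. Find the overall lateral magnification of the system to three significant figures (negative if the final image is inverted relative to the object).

17.3

Lens 1: 1/d_i1 = 1/f_1 - 1/d_o1 = 1/8 - 1/11.5 = 0.03804 cm^-1, so d_i1 = 26.286 cm.
m_1 = -(26.286)/11.5 = -2.2857.
This image would form 26.286 cm past lens 1, i.e. 15.286 cm beyond lens 2, so it is a virtual object for lens 2: d_o2 = 11 - 26.286 = -15.286 cm.
Lens 2: 1/d_i2 = 1/f_2 - 1/d_o2 = 1/(-13.5) - 1/(-15.286) = -0.00865 cm^-1, so d_i2 = -115.560 cm.
m_2 = -(-115.560)/(-15.286) = -7.5600.
The system's lateral magnification is m_1 m_2 = (-2.2857)(-7.5600) = 17.2800.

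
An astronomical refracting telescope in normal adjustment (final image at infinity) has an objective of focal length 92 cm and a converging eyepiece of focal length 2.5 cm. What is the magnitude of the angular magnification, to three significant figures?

36.8

|M| = f_obj/|f_eye| = 92/2.5 = 36.800.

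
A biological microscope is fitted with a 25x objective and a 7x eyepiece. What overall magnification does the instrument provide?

The overall magnification of a compound microscope is the product of the objective and eyepiece magnifications:
M = M_obj x M_eye = 25 x 7 = 175.

175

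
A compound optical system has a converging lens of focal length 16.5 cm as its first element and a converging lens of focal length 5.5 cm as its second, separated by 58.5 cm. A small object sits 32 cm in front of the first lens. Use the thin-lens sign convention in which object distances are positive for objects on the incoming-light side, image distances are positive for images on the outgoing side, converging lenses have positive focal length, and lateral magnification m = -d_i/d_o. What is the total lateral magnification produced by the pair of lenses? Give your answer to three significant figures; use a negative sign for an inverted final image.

0.309

First lens: d_i1 = 1/(1/16.5 - 1/32) = 34.065 cm.
m_1 = -(34.065)/32 = -1.0645.
That image sits 24.435 cm in front of the second lens, so d_o2 = 24.435 cm.
Second lens: d_i2 = 1/(1/5.5 - 1/(24.435)) = 7.098 cm.
m_2 = -(7.098)/(24.435) = -0.2905.
Total m = m_1 x m_2 = (-1.0645)(-0.2905) = 0.3092.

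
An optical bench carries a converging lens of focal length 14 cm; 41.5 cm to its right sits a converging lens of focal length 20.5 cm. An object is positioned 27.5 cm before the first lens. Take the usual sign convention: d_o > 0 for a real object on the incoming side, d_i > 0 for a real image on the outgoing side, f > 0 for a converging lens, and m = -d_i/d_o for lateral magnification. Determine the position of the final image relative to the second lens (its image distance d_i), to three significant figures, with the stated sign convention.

-35.4 cm

First lens: d_i1 = 1/(1/14 - 1/27.5) = 28.519 cm.
The intermediate image is 28.519 cm to the right of lens 1, so d_o2 = L - d_i1 = 41.5 - 28.519 = 12.981 cm.
Second lens: d_i2 = 1/(1/20.5 - 1/(12.981)) = -35.395 cm.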